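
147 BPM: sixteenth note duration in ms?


Step by step:
One quarter-note beat = 60000 / BPM = 60000 / 147 ms
Sixteenth note = 1/4 × quarter note
Duration = 1/4 × 60000 / 147 = 15000 / 147
= 102.0 ms


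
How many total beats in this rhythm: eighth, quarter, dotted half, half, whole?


Reasoning:
Beat values:
  eighth = 0.5 beats
  quarter = 1 beat
  dotted half = 3 beats
  half = 2 beats
  whole = 4 beats
Sum = 0.5 + 1 + 3 + 2 + 4
= 10.5 beats


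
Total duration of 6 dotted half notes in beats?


Solution.
Base half note = 2 beats
Dot 1 adds half the previous value: +1
One dotted half = 2 + 1 = 3
6 of them = 6 × 3 = 18
= 18 beats


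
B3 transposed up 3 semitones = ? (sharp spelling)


B3: chromatic position 11 in octave 3 → absolute = 3×12 + 11 = 47
Transpose up 3: 47 + 3 = 50
50 = 4×12 + 2 → D in octave 4
Result = D4


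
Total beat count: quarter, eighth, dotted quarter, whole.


Working:
Beat values:
  quarter = 1 beat
  eighth = 0.5 beats
  dotted quarter = 1.5 beats
  whole = 4 beats
Sum = 1 + 0.5 + 1.5 + 4
= 7 beats


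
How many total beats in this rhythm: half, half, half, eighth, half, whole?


Let's work it out.
Beat values:
  half = 2 beats
  half = 2 beats
  half = 2 beats
  eighth = 0.5 beats
  half = 2 beats
  whole = 4 beats
Sum = 2 + 2 + 2 + 0.5 + 2 + 4
= 12.5 beats


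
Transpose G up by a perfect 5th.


perfect 5th: 5 letter names, 7 semitones
Letter: G + 4 → D
Pitch: G + 7 semitones, spelled as a D → D
= D


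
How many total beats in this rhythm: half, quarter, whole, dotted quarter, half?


Beat values:
  half = 2 beats
  quarter = 1 beat
  whole = 4 beats
  dotted quarter = 1.5 beats
  half = 2 beats
Sum = 2 + 1 + 4 + 1.5 + 2
= 10.5 beats


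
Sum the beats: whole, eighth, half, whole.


Beat values:
  whole = 4 beats
  eighth = 0.5 beats
  half = 2 beats
  whole = 4 beats
Sum = 4 + 0.5 + 2 + 4
= 10.5 beats


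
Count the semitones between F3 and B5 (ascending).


Step by step:
Absolute semitone position = octave×12 + chromatic position
F3: 3×12 + 5 = 41
B5: 5×12 + 11 = 71
Difference = 71 - 41 = 30
= 30 semitones


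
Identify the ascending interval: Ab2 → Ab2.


Step by step:
Letter names: A → A spans 1 letter name → a unison
Semitones: Ab2 → Ab2 = 0 half-steps
A unison of 0 semitones is a perfect unison
= perfect unison


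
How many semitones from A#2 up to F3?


Absolute semitone position = octave×12 + chromatic position
A#2: 2×12 + 10 = 34
F3: 3×12 + 5 = 41
Difference = 41 - 34 = 7
= 7 semitones


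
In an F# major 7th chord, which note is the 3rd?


Let's work it out.
Major 7th chord = root + major 3rd + perfect 5th + major 7th
Seventh chords stack in thirds, so the letter names are F-A-C-E
Root: F#
Major 3rd above F#: A#
Perfect 5th above F#: C#
Major 7th above F#: E#
The 3rd = A#


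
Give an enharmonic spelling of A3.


Reasoning:
Enharmonic notes sound the same pitch but are spelled with different letter names
A and Bbb name the same pitch class
= Bbb3


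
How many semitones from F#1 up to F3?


Absolute semitone position = octave×12 + chromatic position
F#1: 1×12 + 6 = 18
F3: 3×12 + 5 = 41
Difference = 41 - 18 = 23
= 23 semitones


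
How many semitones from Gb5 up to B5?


Absolute semitone position = octave×12 + chromatic position
Gb5: 5×12 + 6 = 66
B5: 5×12 + 11 = 71
Difference = 71 - 66 = 5
= 5 semitones


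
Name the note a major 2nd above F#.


Let's work it out.
A 2nd spans 2 letter names, so from F we land on G
A major 2nd = 2 semitones above F#
Spell G at that pitch: G#
= G#


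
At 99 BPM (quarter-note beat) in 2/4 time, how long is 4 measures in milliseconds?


Reasoning:
Quarter-note beat duration = 60000 / 99 ms
Beats per measure (2/4) = 2
One measure = 2 × 60000 / 99 = 120000 / 99 ms
4 measures = 4 × 120000 / 99 = 480000 / 99
= 4848.5 ms


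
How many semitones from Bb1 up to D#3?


Absolute semitone position = octave×12 + chromatic position
Bb1: 1×12 + 10 = 22
D#3: 3×12 + 3 = 39
Difference = 39 - 22 = 17
= 17 semitones


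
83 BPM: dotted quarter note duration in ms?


Solution.
One quarter-note beat = 60000 / BPM = 60000 / 83 ms
Dotted quarter note = 3/2 × quarter note
Duration = 3/2 × 60000 / 83 = 90000 / 83
= 1084.3 ms


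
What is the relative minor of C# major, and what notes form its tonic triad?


The relative minor shares the major's key signature and starts on its 6th degree
6th degree = a major 6th above the tonic; a major 6th above C# is A#
→ relative minor of C# major is A# minor
Tonic triad of A# minor = root + minor 3rd + perfect 5th = A# C# E#
= A# minor; triad = A# C# E#


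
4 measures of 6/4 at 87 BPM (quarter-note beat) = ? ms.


Reasoning:
Quarter-note beat duration = 60000 / 87 ms
Beats per measure (6/4) = 6
One measure = 6 × 60000 / 87 = 360000 / 87 ms
4 measures = 4 × 360000 / 87 = 1440000 / 87
= 16551.7 ms


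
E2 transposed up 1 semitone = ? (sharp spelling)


E2: chromatic position 4 in octave 2 → absolute = 2×12 + 4 = 28
Transpose up 1: 28 + 1 = 29
29 = 2×12 + 5 → F in octave 2
Result = F2


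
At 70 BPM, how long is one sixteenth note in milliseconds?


Reasoning:
One quarter-note beat = 60000 / BPM = 60000 / 70 ms
Sixteenth note = 1/4 × quarter note
Duration = 1/4 × 60000 / 70 = 15000 / 70
= 214.3 ms


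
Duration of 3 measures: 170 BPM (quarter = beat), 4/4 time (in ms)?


Quarter-note beat duration = 60000 / 170 ms
Beats per measure (4/4) = 4
One measure = 4 × 60000 / 170 = 240000 / 170 ms
3 measures = 3 × 240000 / 170 = 720000 / 170
= 4235.3 ms


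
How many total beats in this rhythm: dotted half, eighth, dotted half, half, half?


Working:
Beat values:
  dotted half = 3 beats
  eighth = 0.5 beats
  dotted half = 3 beats
  half = 2 beats
  half = 2 beats
Sum = 3 + 0.5 + 3 + 2 + 2
= 10.5 beats


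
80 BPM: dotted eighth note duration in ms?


Step by step:
One quarter-note beat = 60000 / BPM = 60000 / 80 ms
Dotted eighth note = 3/4 × quarter note
Duration = 3/4 × 60000 / 80 = 45000 / 80
= 562.5 ms


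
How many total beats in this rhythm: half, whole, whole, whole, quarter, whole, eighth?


Beat values:
  half = 2 beats
  whole = 4 beats
  whole = 4 beats
  whole = 4 beats
  quarter = 1 beat
  whole = 4 beats
  eighth = 0.5 beats
Sum = 2 + 4 + 4 + 4 + 1 + 4 + 0.5
= 19.5 beats


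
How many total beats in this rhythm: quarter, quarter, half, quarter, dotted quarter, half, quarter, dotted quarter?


Working:
Beat values:
  quarter = 1 beat
  quarter = 1 beat
  half = 2 beats
  quarter = 1 beat
  dotted quarter = 1.5 beats
  half = 2 beats
  quarter = 1 beat
  dotted quarter = 1.5 beats
Sum = 1 + 1 + 2 + 1 + 1.5 + 2 + 1 + 1.5
= 11 beats


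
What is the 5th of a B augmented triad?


Working:
Augmented triad = root + major 3rd (4 semitones) + augmented 5th (8 semitones)
A triad on B stacks thirds, so the chord tones use letter names B-D-F
Root: B
Major 3rd above B: D#
Augmented 5th above B: F##
The 5th = F##


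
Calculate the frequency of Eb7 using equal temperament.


f = 440 × 2^(n/12) where n = semitones from A4
Eb7: 30 semitones from A4
f = 440 × 2^(30/12)
f = 2489.02 Hz


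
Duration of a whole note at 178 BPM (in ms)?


Solution.
One quarter-note beat = 60000 / BPM = 60000 / 178 ms
Whole note = 4 × quarter note
Duration = 4 × 60000 / 178 = 240000 / 178
= 1348.3 ms


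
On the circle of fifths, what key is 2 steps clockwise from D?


Reasoning:
Each clockwise step on the circle of fifths moves up a perfect 5th
From D: D → A → E
= E


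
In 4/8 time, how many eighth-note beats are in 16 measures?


Working:
Time signature 4/8: the bottom number 8 means the eighth note gets one count
The top number 4 means 4 eighth-note beats per measure
Total = 4 × 16 measures
= 64 eighth-note beats


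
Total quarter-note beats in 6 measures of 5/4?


Working:
Time signature 5/4: the bottom number 4 means the quarter note gets one count
The top number 5 means 5 quarter-note beats per measure
Total = 5 × 6 measures
= 30 quarter-note beats


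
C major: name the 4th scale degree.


Step by step:
Major scale pattern: W-W-H-W-W-W-H (2-2-1-2-2-2-1 semitones)
Starting from C:
  C + 2 semitones → D
  D + 2 semitones → E
  E + 1 semitone → F
  F + 2 semitones → G
  G + 2 semitones → A
  A + 2 semitones → B
  B + 1 semitone → C
Scale: C D E F G A B
Degree 4 = F


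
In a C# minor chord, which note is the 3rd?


Minor triad = root + minor 3rd (3 semitones) + perfect 5th (7 semitones)
A triad on C# stacks thirds, so the chord tones use letter names C-E-G
Root: C#
Minor 3rd above C#: E
Perfect 5th above C#: G#
The 3rd = E


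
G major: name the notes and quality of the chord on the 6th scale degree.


Working:
G major scale: G A B C D E F#
Diatonic triad on degree 6 stacks scale notes 6, 1, 3: E G B
E→G = 3 semitones; E→B = 7 semitones → minor triad
= E G B (minor)


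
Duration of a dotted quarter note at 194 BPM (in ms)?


Working:
One quarter-note beat = 60000 / BPM = 60000 / 194 ms
Dotted quarter note = 3/2 × quarter note
Duration = 3/2 × 60000 / 194 = 90000 / 194
= 463.9 ms


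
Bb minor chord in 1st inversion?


Root position: Bb Db F
1st inversion: move root up an octave
Bass note: Db
Notes (bottom to top) = Db F Bb


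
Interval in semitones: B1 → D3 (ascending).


Solution.
Absolute semitone position = octave×12 + chromatic position
B1: 1×12 + 11 = 23
D3: 3×12 + 2 = 38
Difference = 38 - 23 = 15
= 15 semitones


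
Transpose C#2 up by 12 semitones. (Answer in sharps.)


Solution.
C#2: chromatic position 1 in octave 2 → absolute = 2×12 + 1 = 25
Transpose up 12: 25 + 12 = 37
37 = 3×12 + 1 → C# in octave 3
Result = C#3


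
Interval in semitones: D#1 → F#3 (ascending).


Step by step:
Absolute semitone position = octave×12 + chromatic position
D#1: 1×12 + 3 = 15
F#3: 3×12 + 6 = 42
Difference = 42 - 15 = 27
= 27 semitones


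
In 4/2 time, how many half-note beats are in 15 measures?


Time signature 4/2: the bottom number 2 means the half note gets one count
The top number 4 means 4 half-note beats per measure
Total = 4 × 15 measures
= 60 half-note beats


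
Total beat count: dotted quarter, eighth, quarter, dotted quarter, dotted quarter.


Solution.
Beat values:
  dotted quarter = 1.5 beats
  eighth = 0.5 beats
  quarter = 1 beat
  dotted quarter = 1.5 beats
  dotted quarter = 1.5 beats
Sum = 1.5 + 0.5 + 1 + 1.5 + 1.5
= 6 beats


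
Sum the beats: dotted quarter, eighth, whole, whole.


Step by step:
Beat values:
  dotted quarter = 1.5 beats
  eighth = 0.5 beats
  whole = 4 beats
  whole = 4 beats
Sum = 1.5 + 0.5 + 4 + 4
= 10 beats


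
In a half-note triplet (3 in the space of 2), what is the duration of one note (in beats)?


Working:
Triplet: 3 notes occupy the space of 2 half notes
Space = 2 × 2 = 4 beats
Each triplet note = 4 / 3 = 4/3 beats
= 4/3 beats


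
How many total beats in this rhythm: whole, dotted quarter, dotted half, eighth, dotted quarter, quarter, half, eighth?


Step by step:
Beat values:
  whole = 4 beats
  dotted quarter = 1.5 beats
  dotted half = 3 beats
  eighth = 0.5 beats
  dotted quarter = 1.5 beats
  quarter = 1 beat
  half = 2 beats
  eighth = 0.5 beats
Sum = 4 + 1.5 + 3 + 0.5 + 1.5 + 1 + 2 + 0.5
= 14 beats


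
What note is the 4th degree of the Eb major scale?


Let's work it out.
Major scale pattern: W-W-H-W-W-W-H (2-2-1-2-2-2-1 semitones)
Starting from Eb:
  Eb + 2 semitones → F
  F + 2 semitones → G
  G + 1 semitone → Ab
  Ab + 2 semitones → Bb
  Bb + 2 semitones → C
  C + 2 semitones → D
  D + 1 semitone → Eb
Scale: Eb F G Ab Bb C D
Degree 4 = Ab


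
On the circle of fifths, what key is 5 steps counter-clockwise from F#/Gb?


Let's work it out.
Each counter-clockwise step moves down a perfect 5th (= up a perfect 4th)
From F#/Gb: F#/Gb → B → E → A → D → G
= G


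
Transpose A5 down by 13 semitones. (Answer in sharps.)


Solution.
A5: chromatic position 9 in octave 5 → absolute = 5×12 + 9 = 69
Transpose down 13: 69 - 13 = 56
56 = 4×12 + 8 → G# in octave 4
Result = G#4


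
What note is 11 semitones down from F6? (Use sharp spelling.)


Solution.
F6: chromatic position 5 in octave 6 → absolute = 6×12 + 5 = 77
Transpose down 11: 77 - 11 = 66
66 = 5×12 + 6 → F# in octave 5
Result = F#5


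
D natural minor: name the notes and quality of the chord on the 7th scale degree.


Solution.
D natural minor scale: D E F G A Bb C
Diatonic triad on degree 7 stacks scale notes 7, 2, 4: C E G
C→E = 4 semitones; C→G = 7 semitones → major triad
= C E G (major)


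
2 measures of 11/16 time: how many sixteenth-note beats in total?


Time signature 11/16: the bottom number 16 means the sixteenth note gets one count
The top number 11 means 11 sixteenth-note beats per measure
Total = 11 × 2 measures
= 22 sixteenth-note beats


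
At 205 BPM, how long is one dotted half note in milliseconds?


Let's work it out.
One quarter-note beat = 60000 / BPM = 60000 / 205 ms
Dotted half note = 3 × quarter note
Duration = 3 × 60000 / 205 = 180000 / 205
= 878.0 ms


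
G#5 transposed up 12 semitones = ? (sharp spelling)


Let's work it out.
G#5: chromatic position 8 in octave 5 → absolute = 5×12 + 8 = 68
Transpose up 12: 68 + 12 = 80
80 = 6×12 + 8 → G# in octave 6
Result = G#6


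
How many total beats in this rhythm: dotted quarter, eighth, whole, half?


Step by step:
Beat values:
  dotted quarter = 1.5 beats
  eighth = 0.5 beats
  whole = 4 beats
  half = 2 beats
Sum = 1.5 + 0.5 + 4 + 2
= 8 beats


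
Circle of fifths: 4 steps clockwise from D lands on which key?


Let's work it out.
Each clockwise step on the circle of fifths moves up a perfect 5th
From D: D → A → E → B → F#/Gb
= F#/Gb


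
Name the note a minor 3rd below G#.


A 3rd spans 3 letter names, so from G we land on E
A minor 3rd = 3 semitones below G#
Spell E at that pitch: E#
= E#


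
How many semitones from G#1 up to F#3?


Step by step:
Absolute semitone position = octave×12 + chromatic position
G#1: 1×12 + 8 = 20
F#3: 3×12 + 6 = 42
Difference = 42 - 20 = 22
= 22 semitones


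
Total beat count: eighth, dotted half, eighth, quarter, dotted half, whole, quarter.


Let's work it out.
Beat values:
  eighth = 0.5 beats
  dotted half = 3 beats
  eighth = 0.5 beats
  quarter = 1 beat
  dotted half = 3 beats
  whole = 4 beats
  quarter = 1 beat
Sum = 0.5 + 3 + 0.5 + 1 + 3 + 4 + 1
= 13 beats


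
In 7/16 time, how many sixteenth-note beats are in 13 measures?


Working:
Time signature 7/16: the bottom number 16 means the sixteenth note gets one count
The top number 7 means 7 sixteenth-note beats per measure
Total = 7 × 13 measures
= 91 sixteenth-note beats


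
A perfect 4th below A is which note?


A 4th spans 4 letter names, so from A we land on E
A perfect 4th = 5 semitones below A
Spell E at that pitch: E
= E


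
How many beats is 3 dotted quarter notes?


Solution.
Base quarter note = 1 beat
Dot 1 adds half the previous value: +1/2
One dotted quarter = 1 + 1/2 = 3/2
3 of them = 3 × 3/2 = 9/2
= 9/2 beats


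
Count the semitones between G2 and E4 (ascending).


Absolute semitone position = octave×12 + chromatic position
G2: 2×12 + 7 = 31
E4: 4×12 + 4 = 52
Difference = 52 - 31 = 21
= 21 semitones


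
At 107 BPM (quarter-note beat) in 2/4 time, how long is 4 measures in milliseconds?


Quarter-note beat duration = 60000 / 107 ms
Beats per measure (2/4) = 2
One measure = 2 × 60000 / 107 = 120000 / 107 ms
4 measures = 4 × 120000 / 107 = 480000 / 107
= 4486.0 ms


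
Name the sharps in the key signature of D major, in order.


Reasoning:
Sharp major keys follow the circle of fifths: C(0), G(1), D(2), A(3), E(4), B(5), F#(6), C#(7)
D major has 2 sharps
Order of sharps: F# C# G# D# A# E# B# → first 2: F#, C#
= F#, C#


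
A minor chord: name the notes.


Reasoning:
Minor triad = root + minor 3rd (3 semitones) + perfect 5th (7 semitones)
A triad on A stacks thirds, so the chord tones use letter names A-C-E
Root: A
Minor 3rd above A: C
Perfect 5th above A: E
Chord = A C E


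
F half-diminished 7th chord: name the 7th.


Half-diminished 7th chord = root + minor 3rd + diminished 5th + minor 7th
Seventh chords stack in thirds, so the letter names are F-A-C-E
Root: F
Minor 3rd above F: Ab
Diminished 5th above F: Cb
Minor 7th above F: Eb
The 7th = Eb


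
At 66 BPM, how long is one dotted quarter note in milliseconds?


Working:
One quarter-note beat = 60000 / BPM = 60000 / 66 ms
Dotted quarter note = 3/2 × quarter note
Duration = 3/2 × 60000 / 66 = 90000 / 66
= 1363.6 ms


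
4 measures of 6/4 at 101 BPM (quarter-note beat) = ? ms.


Working:
Quarter-note beat duration = 60000 / 101 ms
Beats per measure (6/4) = 6
One measure = 6 × 60000 / 101 = 360000 / 101 ms
4 measures = 4 × 360000 / 101 = 1440000 / 101
= 14257.4 ms


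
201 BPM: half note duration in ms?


Working:
One quarter-note beat = 60000 / BPM = 60000 / 201 ms
Half note = 2 × quarter note
Duration = 2 × 60000 / 201 = 120000 / 201
= 597.0 ms


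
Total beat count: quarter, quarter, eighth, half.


Solution.
Beat values:
  quarter = 1 beat
  quarter = 1 beat
  eighth = 0.5 beats
  half = 2 beats
Sum = 1 + 1 + 0.5 + 2
= 4.5 beats


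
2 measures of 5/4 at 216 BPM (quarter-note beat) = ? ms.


Step by step:
Quarter-note beat duration = 60000 / 216 ms
Beats per measure (5/4) = 5
One measure = 5 × 60000 / 216 = 300000 / 216 ms
2 measures = 2 × 300000 / 216 = 600000 / 216
= 2777.8 ms


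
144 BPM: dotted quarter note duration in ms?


Solution.
One quarter-note beat = 60000 / BPM = 60000 / 144 ms
Dotted quarter note = 3/2 × quarter note
Duration = 3/2 × 60000 / 144 = 90000 / 144
= 625.0 ms


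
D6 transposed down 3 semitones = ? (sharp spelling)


Solution.
D6: chromatic position 2 in octave 6 → absolute = 6×12 + 2 = 74
Transpose down 3: 74 - 3 = 71
71 = 5×12 + 11 → B in octave 5
Result = B5


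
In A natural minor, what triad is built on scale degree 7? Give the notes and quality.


A natural minor scale: A B C D E F G
Diatonic triad on degree 7 stacks scale notes 7, 2, 4: G B D
G→B = 4 semitones; G→D = 7 semitones → major triad
= G B D (major)


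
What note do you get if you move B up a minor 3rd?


minor 3rd: 3 letter names, 3 semitones
Letter: B + 2 → D
Pitch: B + 3 semitones, spelled as a D → D
= D


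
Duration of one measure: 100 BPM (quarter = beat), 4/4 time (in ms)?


Solution.
Quarter-note beat duration = 60000 / 100 ms
Beats per measure (4/4) = 4
One measure = 4 × 60000 / 100 = 240000 / 100 ms
= 2400.0 ms


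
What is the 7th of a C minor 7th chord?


Reasoning:
Minor 7th chord = root + minor 3rd + perfect 5th + minor 7th
Seventh chords stack in thirds, so the letter names are C-E-G-B
Root: C
Minor 3rd above C: Eb
Perfect 5th above C: G
Minor 7th above C: Bb
The 7th = Bb


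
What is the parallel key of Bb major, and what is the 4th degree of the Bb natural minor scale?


Solution.
Parallel keys share the same tonic but differ in mode
Bb major → parallel is Bb minor
Bb natural minor scale: Bb C Db Eb F Gb Ab
= Bb minor; 4th degree = Eb


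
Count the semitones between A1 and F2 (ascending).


Working:
Absolute semitone position = octave×12 + chromatic position
A1: 1×12 + 9 = 21
F2: 2×12 + 5 = 29
Difference = 29 - 21 = 8
= 8 semitones


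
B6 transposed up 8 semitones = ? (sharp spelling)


Reasoning:
B6: chromatic position 11 in octave 6 → absolute = 6×12 + 11 = 83
Transpose up 8: 83 + 8 = 91
91 = 7×12 + 7 → G in octave 7
Result = G7


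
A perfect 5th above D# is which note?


Working:
A 5th spans 5 letter names, so from D we land on A
A perfect 5th = 7 semitones above D#
Spell A at that pitch: A#
= A#


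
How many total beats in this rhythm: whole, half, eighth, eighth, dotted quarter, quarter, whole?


Reasoning:
Beat values:
  whole = 4 beats
  half = 2 beats
  eighth = 0.5 beats
  eighth = 0.5 beats
  dotted quarter = 1.5 beats
  quarter = 1 beat
  whole = 4 beats
Sum = 4 + 2 + 0.5 + 0.5 + 1.5 + 1 + 4
= 13.5 beats


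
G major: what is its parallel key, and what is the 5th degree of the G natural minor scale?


Reasoning:
Parallel keys share the same tonic but differ in mode
G major → parallel is G minor
G natural minor scale: G A Bb C D Eb F
= G minor; 5th degree = D


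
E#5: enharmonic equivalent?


Enharmonic notes sound the same pitch but are spelled with different letter names
E# and F name the same pitch class
= F5


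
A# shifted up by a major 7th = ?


major 7th: 7 letter names, 11 semitones
Letter: A + 6 → G
Pitch: A# + 11 semitones, spelled as a G → G##
= G##


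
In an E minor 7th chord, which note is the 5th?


Minor 7th chord = root + minor 3rd + perfect 5th + minor 7th
Seventh chords stack in thirds, so the letter names are E-G-B-D
Root: E
Minor 3rd above E: G
Perfect 5th above E: B
Minor 7th above E: D
The 5th = B


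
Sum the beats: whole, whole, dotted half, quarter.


Reasoning:
Beat values:
  whole = 4 beats
  whole = 4 beats
  dotted half = 3 beats
  quarter = 1 beat
Sum = 4 + 4 + 3 + 1
= 12 beats


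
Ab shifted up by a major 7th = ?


major 7th: 7 letter names, 11 semitones
Letter: A + 6 → G
Pitch: Ab + 11 semitones, spelled as a G → G
= G


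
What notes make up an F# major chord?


Reasoning:
Major triad = root + major 3rd (4 semitones) + perfect 5th (7 semitones)
A triad on F# stacks thirds, so the chord tones use letter names F-A-C
Root: F#
Major 3rd above F#: A#
Perfect 5th above F#: C#
Chord = F# A# C#


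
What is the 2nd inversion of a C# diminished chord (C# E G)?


Working:
Root position: C# E G
2nd inversion: move root and 3rd up an octave
Bass note: G
Notes (bottom to top) = G C# E


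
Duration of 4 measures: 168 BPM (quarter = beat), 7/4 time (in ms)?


Working:
Quarter-note beat duration = 60000 / 168 ms
Beats per measure (7/4) = 7
One measure = 7 × 60000 / 168 = 420000 / 168 ms
4 measures = 4 × 420000 / 168 = 1680000 / 168
= 10000.0 ms


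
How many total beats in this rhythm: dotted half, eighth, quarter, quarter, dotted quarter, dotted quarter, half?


Let's work it out.
Beat values:
  dotted half = 3 beats
  eighth = 0.5 beats
  quarter = 1 beat
  quarter = 1 beat
  dotted quarter = 1.5 beats
  dotted quarter = 1.5 beats
  half = 2 beats
Sum = 3 + 0.5 + 1 + 1 + 1.5 + 1.5 + 2
= 10.5 beats


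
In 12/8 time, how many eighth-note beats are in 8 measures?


Let's work it out.
Time signature 12/8: the bottom number 8 means the eighth note gets one count
The top number 12 means 12 eighth-note beats per measure
Total = 12 × 8 measures
= 96 eighth-note beats


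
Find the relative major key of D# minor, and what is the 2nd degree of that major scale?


Step by step:
The relative major shares the key signature and is a minor 3rd above the minor tonic
A minor 3rd above D# is F#
→ relative major of D# minor is F# major
F# major scale: F# G# A# B C# D# E#
= F# major; 2nd degree = G#


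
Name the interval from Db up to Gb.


Solution.
Letter names: D → G spans 4 letter names → a 4th
Semitones: Db → Gb = 5 half-steps
A 4th of 5 semitones is a perfect 4th
= perfect 4th


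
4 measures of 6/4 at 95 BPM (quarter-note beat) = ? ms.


Step by step:
Quarter-note beat duration = 60000 / 95 ms
Beats per measure (6/4) = 6
One measure = 6 × 60000 / 95 = 360000 / 95 ms
4 measures = 4 × 360000 / 95 = 1440000 / 95
= 15157.9 ms


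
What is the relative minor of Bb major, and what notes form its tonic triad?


The relative minor shares the major's key signature and starts on its 6th degree
6th degree = a major 6th above the tonic; a major 6th above Bb is G
→ relative minor of Bb major is G minor
Tonic triad of G minor = root + minor 3rd + perfect 5th = G Bb D
= G minor; triad = G Bb D


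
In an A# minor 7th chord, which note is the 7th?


Solution.
Minor 7th chord = root + minor 3rd + perfect 5th + minor 7th
Seventh chords stack in thirds, so the letter names are A-C-E-G
Root: A#
Minor 3rd above A#: C#
Perfect 5th above A#: E#
Minor 7th above A#: G#
The 7th = G#


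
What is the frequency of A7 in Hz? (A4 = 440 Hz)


f = 440 × 2^(n/12) where n = semitones from A4
A7: 36 semitones from A4
f = 440 × 2^(36/12)
f = 3520.00 Hz


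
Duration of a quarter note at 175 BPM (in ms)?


Working:
One quarter-note beat = 60000 / BPM = 60000 / 175 ms
Duration = 60000 / 175
= 342.9 ms


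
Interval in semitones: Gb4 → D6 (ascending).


Working:
Absolute semitone position = octave×12 + chromatic position
Gb4: 4×12 + 6 = 54
D6: 6×12 + 2 = 74
Difference = 74 - 54 = 20
= 20 semitones


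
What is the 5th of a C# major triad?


Major triad = root + major 3rd (4 semitones) + perfect 5th (7 semitones)
A triad on C# stacks thirds, so the chord tones use letter names C-E-G
Root: C#
Major 3rd above C#: E#
Perfect 5th above C#: G#
The 5th = G#


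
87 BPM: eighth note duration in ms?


Working:
One quarter-note beat = 60000 / BPM = 60000 / 87 ms
Eighth note = 1/2 × quarter note
Duration = 1/2 × 60000 / 87 = 30000 / 87
= 344.8 ms


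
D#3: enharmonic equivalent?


Step by step:
Enharmonic notes sound the same pitch but are spelled with different letter names
D# and Eb name the same pitch class
= Eb3


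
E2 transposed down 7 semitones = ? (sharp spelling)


E2: chromatic position 4 in octave 2 → absolute = 2×12 + 4 = 28
Transpose down 7: 28 - 7 = 21
21 = 1×12 + 9 → A in octave 1
Result = A1


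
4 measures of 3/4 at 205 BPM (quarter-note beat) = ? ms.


Let's work it out.
Quarter-note beat duration = 60000 / 205 ms
Beats per measure (3/4) = 3
One measure = 3 × 60000 / 205 = 180000 / 205 ms
4 measures = 4 × 180000 / 205 = 720000 / 205
= 3512.2 ms


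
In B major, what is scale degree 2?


Solution.
Major scale pattern: W-W-H-W-W-W-H (2-2-1-2-2-2-1 semitones)
Starting from B:
  B + 2 semitones → C#
  C# + 2 semitones → D#
  D# + 1 semitone → E
  E + 2 semitones → F#
  F# + 2 semitones → G#
  G# + 2 semitones → A#
  A# + 1 semitone → B
Scale: B C# D# E F# G# A#
Degree 2 = C#


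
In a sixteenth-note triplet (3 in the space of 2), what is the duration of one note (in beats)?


Step by step:
Triplet: 3 notes occupy the space of 2 sixteenth notes
Space = 2 × 1/4 = 1/2 beats
Each triplet note = 1/2 / 3 = 1/6 beats
= 1/6 beats


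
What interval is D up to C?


Letter names: D → C spans 7 letter names → a 7th
Semitones: D → C = 10 half-steps
A 7th of 10 semitones is a minor 7th
= minor 7th


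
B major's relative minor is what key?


The relative minor shares the major's key signature and starts on its 6th degree
6th degree = a major 6th above the tonic; a major 6th above B is G#
→ relative minor of B major is G# minor
= G# minor


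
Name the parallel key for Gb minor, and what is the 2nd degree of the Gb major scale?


Parallel keys share the same tonic but differ in mode
Gb minor → parallel is Gb major
Gb major scale: Gb Ab Bb Cb Db Eb F
= Gb major; 2nd degree = Ab


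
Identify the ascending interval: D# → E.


Letter names: D → E spans 2 letter names → a 2nd
Semitones: D# → E = 1 half-step
A 2nd of 1 semitone is a minor 2nd
= minor 2nd


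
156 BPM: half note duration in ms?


One quarter-note beat = 60000 / BPM = 60000 / 156 ms
Half note = 2 × quarter note
Duration = 2 × 60000 / 156 = 120000 / 156
= 769.2 ms


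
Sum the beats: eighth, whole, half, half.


Let's work it out.
Beat values:
  eighth = 0.5 beats
  whole = 4 beats
  half = 2 beats
  half = 2 beats
Sum = 0.5 + 4 + 2 + 2
= 8.5 beats


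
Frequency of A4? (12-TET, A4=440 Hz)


f = 440 × 2^(n/12) where n = semitones from A4
A4: 0 semitones from A4
f = 440 × 2^(0/12)
f = 440.00 Hz


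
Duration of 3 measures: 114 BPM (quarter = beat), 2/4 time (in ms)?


Let's work it out.
Quarter-note beat duration = 60000 / 114 ms
Beats per measure (2/4) = 2
One measure = 2 × 60000 / 114 = 120000 / 114 ms
3 measures = 3 × 120000 / 114 = 360000 / 114
= 3157.9 ms


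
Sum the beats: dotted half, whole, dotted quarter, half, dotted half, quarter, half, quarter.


Beat values:
  dotted half = 3 beats
  whole = 4 beats
  dotted quarter = 1.5 beats
  half = 2 beats
  dotted half = 3 beats
  quarter = 1 beat
  half = 2 beats
  quarter = 1 beat
Sum = 3 + 4 + 1.5 + 2 + 3 + 1 + 2 + 1
= 17.5 beats


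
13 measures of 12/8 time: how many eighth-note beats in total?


Solution.
Time signature 12/8: the bottom number 8 means the eighth note gets one count
The top number 12 means 12 eighth-note beats per measure
Total = 12 × 13 measures
= 156 eighth-note beats


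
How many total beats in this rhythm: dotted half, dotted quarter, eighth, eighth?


Beat values:
  dotted half = 3 beats
  dotted quarter = 1.5 beats
  eighth = 0.5 beats
  eighth = 0.5 beats
Sum = 3 + 1.5 + 0.5 + 0.5
= 5.5 beats


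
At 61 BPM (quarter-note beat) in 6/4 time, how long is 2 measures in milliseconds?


Working:
Quarter-note beat duration = 60000 / 61 ms
Beats per measure (6/4) = 6
One measure = 6 × 60000 / 61 = 360000 / 61 ms
2 measures = 2 × 360000 / 61 = 720000 / 61
= 11803.3 ms


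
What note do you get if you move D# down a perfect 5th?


Reasoning:
perfect 5th: 5 letter names, 7 semitones
Letter: D - 4 → G
Pitch: D# - 7 semitones, spelled as a G → G#
= G#


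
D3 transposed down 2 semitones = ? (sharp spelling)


D3: chromatic position 2 in octave 3 → absolute = 3×12 + 2 = 38
Transpose down 2: 38 - 2 = 36
36 = 3×12 + 0 → C in octave 3
Result = C3


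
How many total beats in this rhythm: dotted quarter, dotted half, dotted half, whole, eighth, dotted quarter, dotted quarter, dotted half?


Working:
Beat values:
  dotted quarter = 1.5 beats
  dotted half = 3 beats
  dotted half = 3 beats
  whole = 4 beats
  eighth = 0.5 beats
  dotted quarter = 1.5 beats
  dotted quarter = 1.5 beats
  dotted half = 3 beats
Sum = 1.5 + 3 + 3 + 4 + 0.5 + 1.5 + 1.5 + 3
= 18 beats


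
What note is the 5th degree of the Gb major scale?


Step by step:
Major scale pattern: W-W-H-W-W-W-H (2-2-1-2-2-2-1 semitones)
Starting from Gb:
  Gb + 2 semitones → Ab
  Ab + 2 semitones → Bb
  Bb + 1 semitone → Cb
  Cb + 2 semitones → Db
  Db + 2 semitones → Eb
  Eb + 2 semitones → F
  F + 1 semitone → Gb
Scale: Gb Ab Bb Cb Db Eb F
Degree 5 = Db


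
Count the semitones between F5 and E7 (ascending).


Step by step:
Absolute semitone position = octave×12 + chromatic position
F5: 5×12 + 5 = 65
E7: 7×12 + 4 = 88
Difference = 88 - 65 = 23
= 23 semitones


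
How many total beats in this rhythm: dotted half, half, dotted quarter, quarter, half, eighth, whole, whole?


Working:
Beat values:
  dotted half = 3 beats
  half = 2 beats
  dotted quarter = 1.5 beats
  quarter = 1 beat
  half = 2 beats
  eighth = 0.5 beats
  whole = 4 beats
  whole = 4 beats
Sum = 3 + 2 + 1.5 + 1 + 2 + 0.5 + 4 + 4
= 18 beats


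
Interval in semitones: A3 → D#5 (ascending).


Working:
Absolute semitone position = octave×12 + chromatic position
A3: 3×12 + 9 = 45
D#5: 5×12 + 3 = 63
Difference = 63 - 45 = 18
= 18 semitones


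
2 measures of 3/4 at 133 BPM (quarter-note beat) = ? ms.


Let's work it out.
Quarter-note beat duration = 60000 / 133 ms
Beats per measure (3/4) = 3
One measure = 3 × 60000 / 133 = 180000 / 133 ms
2 measures = 2 × 180000 / 133 = 360000 / 133
= 2706.8 ms


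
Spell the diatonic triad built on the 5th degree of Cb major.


Let's work it out.
Cb major scale: Cb Db Eb Fb Gb Ab Bb
Diatonic triad on degree 5 stacks scale notes 5, 7, 2: Gb Bb Db
Gb→Bb = 4 semitones; Gb→Db = 7 semitones → major triad
= Gb Bb Db (major)


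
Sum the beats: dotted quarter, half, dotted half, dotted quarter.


Solution.
Beat values:
  dotted quarter = 1.5 beats
  half = 2 beats
  dotted half = 3 beats
  dotted quarter = 1.5 beats
Sum = 1.5 + 2 + 3 + 1.5
= 8 beats


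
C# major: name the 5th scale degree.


Major scale pattern: W-W-H-W-W-W-H (2-2-1-2-2-2-1 semitones)
Starting from C#:
  C# + 2 semitones → D#
  D# + 2 semitones → E#
  E# + 1 semitone → F#
  F# + 2 semitones → G#
  G# + 2 semitones → A#
  A# + 2 semitones → B#
  B# + 1 semitone → C#
Scale: C# D# E# F# G# A# B#
Degree 5 = G#


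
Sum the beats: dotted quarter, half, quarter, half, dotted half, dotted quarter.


Solution.
Beat values:
  dotted quarter = 1.5 beats
  half = 2 beats
  quarter = 1 beat
  half = 2 beats
  dotted half = 3 beats
  dotted quarter = 1.5 beats
Sum = 1.5 + 2 + 1 + 2 + 3 + 1.5
= 11 beats


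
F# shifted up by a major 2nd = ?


major 2nd: 2 letter names, 2 semitones
Letter: F + 1 → G
Pitch: F# + 2 semitones, spelled as a G → G#
= G#


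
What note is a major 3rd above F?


Solution.
A 3rd spans 3 letter names, so from F we land on A
A major 3rd = 4 semitones above F
Spell A at that pitch: A
= A


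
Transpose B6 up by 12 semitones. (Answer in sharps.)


Solution.
B6: chromatic position 11 in octave 6 → absolute = 6×12 + 11 = 83
Transpose up 12: 83 + 12 = 95
95 = 7×12 + 11 → B in octave 7
Result = B7


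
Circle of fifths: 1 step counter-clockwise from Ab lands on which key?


Solution.
Each counter-clockwise step moves down a perfect 5th (= up a perfect 4th)
From Ab: Ab → Db
= Db


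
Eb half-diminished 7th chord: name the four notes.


Step by step:
Half-diminished 7th chord = root + minor 3rd + diminished 5th + minor 7th
Seventh chords stack in thirds, so the letter names are E-G-B-D
Root: Eb
Minor 3rd above Eb: Gb
Diminished 5th above Eb: Bbb
Minor 7th above Eb: Db
Chord = Eb Gb Bbb Db


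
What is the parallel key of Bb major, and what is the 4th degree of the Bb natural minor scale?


Parallel keys share the same tonic but differ in mode
Bb major → parallel is Bb minor
Bb natural minor scale: Bb C Db Eb F Gb Ab
= Bb minor; 4th degree = Eb


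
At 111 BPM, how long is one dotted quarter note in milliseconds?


One quarter-note beat = 60000 / BPM = 60000 / 111 ms
Dotted quarter note = 3/2 × quarter note
Duration = 3/2 × 60000 / 111 = 90000 / 111
= 810.8 ms


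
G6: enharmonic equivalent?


Step by step:
Enharmonic notes sound the same pitch but are spelled with different letter names
G and F## name the same pitch class
= F##6


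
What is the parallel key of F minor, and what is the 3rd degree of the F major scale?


Parallel keys share the same tonic but differ in mode
F minor → parallel is F major
F major scale: F G A Bb C D E
= F major; 3rd degree = A


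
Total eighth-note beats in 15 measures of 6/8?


Time signature 6/8: the bottom number 8 means the eighth note gets one count
The top number 6 means 6 eighth-note beats per measure
Total = 6 × 15 measures
= 90 eighth-note beats


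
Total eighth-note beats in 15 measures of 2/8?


Time signature 2/8: the bottom number 8 means the eighth note gets one count
The top number 2 means 2 eighth-note beats per measure
Total = 2 × 15 measures
= 30 eighth-note beats


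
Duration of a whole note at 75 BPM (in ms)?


One quarter-note beat = 60000 / BPM = 60000 / 75 ms
Whole note = 4 × quarter note
Duration = 4 × 60000 / 75 = 240000 / 75
= 3200.0 ms


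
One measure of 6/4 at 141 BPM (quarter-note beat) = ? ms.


Let's work it out.
Quarter-note beat duration = 60000 / 141 ms
Beats per measure (6/4) = 6
One measure = 6 × 60000 / 141 = 360000 / 141 ms
= 2553.2 ms


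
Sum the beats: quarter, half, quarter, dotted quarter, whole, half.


Beat values:
  quarter = 1 beat
  half = 2 beats
  quarter = 1 beat
  dotted quarter = 1.5 beats
  whole = 4 beats
  half = 2 beats
Sum = 1 + 2 + 1 + 1.5 + 4 + 2
= 11.5 beats


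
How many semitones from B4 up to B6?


Solution.
Absolute semitone position = octave×12 + chromatic position
B4: 4×12 + 11 = 59
B6: 6×12 + 11 = 83
Difference = 83 - 59 = 24
= 24 semitones


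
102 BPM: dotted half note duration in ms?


Solution.
One quarter-note beat = 60000 / BPM = 60000 / 102 ms
Dotted half note = 3 × quarter note
Duration = 3 × 60000 / 102 = 180000 / 102
= 1764.7 ms


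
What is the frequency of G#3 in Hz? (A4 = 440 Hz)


Reasoning:
f = 440 × 2^(n/12) where n = semitones from A4
G#3: -13 semitones from A4
f = 440 × 2^(-13/12)
f = 207.65 Hz


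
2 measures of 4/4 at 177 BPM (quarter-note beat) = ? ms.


Let's work it out.
Quarter-note beat duration = 60000 / 177 ms
Beats per measure (4/4) = 4
One measure = 4 × 60000 / 177 = 240000 / 177 ms
2 measures = 2 × 240000 / 177 = 480000 / 177
= 2711.9 ms


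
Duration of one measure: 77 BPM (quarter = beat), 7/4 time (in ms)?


Let's work it out.
Quarter-note beat duration = 60000 / 77 ms
Beats per measure (7/4) = 7
One measure = 7 × 60000 / 77 = 420000 / 77 ms
= 5454.5 ms


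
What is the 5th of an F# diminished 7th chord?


Reasoning:
Diminished 7th chord = root + minor 3rd + diminished 5th + diminished 7th
Seventh chords stack in thirds, so the letter names are F-A-C-E
Root: F#
Minor 3rd above F#: A
Diminished 5th above F#: C
Diminished 7th above F#: Eb
The 5th = C


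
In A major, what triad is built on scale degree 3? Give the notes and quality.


Step by step:
A major scale: A B C# D E F# G#
Diatonic triad on degree 3 stacks scale notes 3, 5, 7: C# E G#
C#→E = 3 semitones; C#→G# = 7 semitones → minor triad
= C# E G# (minor)


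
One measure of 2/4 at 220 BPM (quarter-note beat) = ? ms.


Quarter-note beat duration = 60000 / 220 ms
Beats per measure (2/4) = 2
One measure = 2 × 60000 / 220 = 120000 / 220 ms
= 545.5 ms


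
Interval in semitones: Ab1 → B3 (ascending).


Solution.
Absolute semitone position = octave×12 + chromatic position
Ab1: 1×12 + 8 = 20
B3: 3×12 + 11 = 47
Difference = 47 - 20 = 27
= 27 semitones


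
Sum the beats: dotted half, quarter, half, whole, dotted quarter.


Let's work it out.
Beat values:
  dotted half = 3 beats
  quarter = 1 beat
  half = 2 beats
  whole = 4 beats
  dotted quarter = 1.5 beats
Sum = 3 + 1 + 2 + 4 + 1.5
= 11.5 beats


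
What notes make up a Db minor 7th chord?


Solution.
Minor 7th chord = root + minor 3rd + perfect 5th + minor 7th
Seventh chords stack in thirds, so the letter names are D-F-A-C
Root: Db
Minor 3rd above Db: Fb
Perfect 5th above Db: Ab
Minor 7th above Db: Cb
Chord = Db Fb Ab Cb


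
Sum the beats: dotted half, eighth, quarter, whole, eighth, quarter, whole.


Working:
Beat values:
  dotted half = 3 beats
  eighth = 0.5 beats
  quarter = 1 beat
  whole = 4 beats
  eighth = 0.5 beats
  quarter = 1 beat
  whole = 4 beats
Sum = 3 + 0.5 + 1 + 4 + 0.5 + 1 + 4
= 14 beats


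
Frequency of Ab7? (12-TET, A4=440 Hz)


f = 440 × 2^(n/12) where n = semitones from A4
Ab7: 35 semitones from A4
f = 440 × 2^(35/12)
f = 3322.44 Hz


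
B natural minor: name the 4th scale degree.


Reasoning:
Natural minor scale pattern: W-H-W-W-H-W-W (2-1-2-2-1-2-2 semitones)
Starting from B:
  B + 2 semitones → C#
  C# + 1 semitone → D
  D + 2 semitones → E
  E + 2 semitones → F#
  F# + 1 semitone → G
  G + 2 semitones → A
  A + 2 semitones → B
Scale: B C# D E F# G A
Degree 4 = E


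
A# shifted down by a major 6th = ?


Reasoning:
major 6th: 6 letter names, 9 semitones
Letter: A - 5 → C
Pitch: A# - 9 semitones, spelled as a C → C#
= C#


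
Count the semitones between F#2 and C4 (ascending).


Step by step:
Absolute semitone position = octave×12 + chromatic position
F#2: 2×12 + 6 = 30
C4: 4×12 + 0 = 48
Difference = 48 - 30 = 18
= 18 semitones
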